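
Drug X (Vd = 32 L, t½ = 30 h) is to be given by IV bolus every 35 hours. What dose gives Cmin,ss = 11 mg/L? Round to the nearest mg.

438 mg

τ/t½ = 35/30 ≈ 1.1667, so f = (1/2)^(35/30) ≈ 0.445449.
Cmin,ss = (D/Vd)·f/(1−f), so D = Cmin,ss·Vd·(1−f)/f.
D = 11 × 32 × (1−f)/f ≈ 11 × 32 × 1.24493 ≈ 438.22 mg.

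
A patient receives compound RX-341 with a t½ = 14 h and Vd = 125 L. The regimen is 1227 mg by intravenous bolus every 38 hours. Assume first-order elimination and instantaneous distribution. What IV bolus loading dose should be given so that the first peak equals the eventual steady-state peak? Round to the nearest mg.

1448 mg

f = (1/2)^(38/14) ≈ 0.152377; accumulation ratio R = 1/(1−f) ≈ 1.17977.
Loading dose to hit Cmax,ss on first dose: D_load = D_maint·R ≈ 1227 × 1.17977 ≈ 1447.58 mg.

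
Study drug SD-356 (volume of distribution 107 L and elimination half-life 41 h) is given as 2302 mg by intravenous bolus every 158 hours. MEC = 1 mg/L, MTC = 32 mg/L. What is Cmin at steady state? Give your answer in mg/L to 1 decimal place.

1.6 mg/L

τ/t½ = 158/41 ≈ 3.8537, so fraction remaining f = (1/2)^(158/41) ≈ 0.0692.
At steady state, accumulation factor R = 1/(1 − e^(−kτ)) ≈ 1.0743.
Single-dose peak C₀ = D/Vd = 2302/107 ≈ 21.514 mg/L.
Cmax,ss = C₀/(1 − f) ≈ 21.514/0.9308 ≈ 23.113 mg/L.
Steady-state trough Cmin,ss = Cmax,ss·f ≈ 23.113 × 0.0692 ≈ 1.599 mg/L.
Trough 1.6 mg/L vs MEC 1 mg/L: adequate.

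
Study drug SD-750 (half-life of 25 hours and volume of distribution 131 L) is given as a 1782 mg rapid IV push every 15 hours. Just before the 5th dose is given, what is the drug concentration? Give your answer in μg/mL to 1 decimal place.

f = (1/2)^(τ/t½) = (1/2)^(15/25) ≈ 0.6598.
C₀ = D/Vd = 1782/131 ≈ 13.603 μg/mL.
Before the 5th dose, 4 doses have been given. Superposition: Cmin = C₀·(f + f² + … + f^4).
≈ 13.603 × (0.6598 + 0.4353 + 0.2872 + 0.1895) ≈ 13.603 × 1.5718 ≈ 21.381 μg/mL.

21.4 μg/mL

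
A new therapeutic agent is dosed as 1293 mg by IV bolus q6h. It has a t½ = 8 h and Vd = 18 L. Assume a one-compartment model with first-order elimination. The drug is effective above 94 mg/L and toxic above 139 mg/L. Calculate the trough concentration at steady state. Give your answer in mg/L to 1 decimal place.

k = ln2/t½ = ln2/8 ≈ 0.086643 h⁻¹; fraction remaining f = e^(−kτ) = e^(−0.086643×6) ≈ 0.5946.
Each bolus raises the concentration by D/Vd = 1293/18 ≈ 71.833 mg/L.
Steady-state trough Cmin,ss = C₀·f/(1−f) ≈ 71.833 × 0.5946/0.4054 ≈ 105.357 mg/L.
Trough 105.4 mg/L vs MEC 94 mg/L: adequate.

105.4 mg/L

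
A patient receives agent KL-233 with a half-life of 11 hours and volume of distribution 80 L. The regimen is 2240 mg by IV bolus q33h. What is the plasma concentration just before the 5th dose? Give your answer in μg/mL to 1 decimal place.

4.0 μg/mL

f = (1/2)^(τ/t½) = (1/2)^(33/11) ≈ 0.1250.
C₀ = D/Vd = 2240/80 ≈ 28.000 μg/mL.
Before the 5th dose, 4 doses have been given. Superposition: Cmin = C₀·(f + f² + … + f^4).
≈ 28.000 × (0.1250 + 0.0156 + 0.0020 + 0.0002) ≈ 28.000 × 0.1428 ≈ 3.998 μg/mL.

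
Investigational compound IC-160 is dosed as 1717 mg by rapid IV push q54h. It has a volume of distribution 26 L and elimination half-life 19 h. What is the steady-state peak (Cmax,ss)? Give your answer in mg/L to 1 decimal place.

76.7 mg/L

Over one 54-h interval, 54/19 ≈ 2.8421 half-lives elapse, leaving f ≈ 0.1395 of each dose.
Accumulation ratio R = 1/(1 − f) ≈ 1/0.8605 ≈ 1.1621.
Single-dose peak C₀ = D/Vd = 1717/26 ≈ 66.038 mg/L.
Steady-state peak Cmax,ss = C₀·R ≈ 66.038 × 1.1621 ≈ 76.743 mg/L.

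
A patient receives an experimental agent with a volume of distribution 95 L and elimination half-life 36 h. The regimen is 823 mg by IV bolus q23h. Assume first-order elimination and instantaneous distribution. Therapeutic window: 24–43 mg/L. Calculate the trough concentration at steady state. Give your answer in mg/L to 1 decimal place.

τ/t½ = 23/36 ≈ 0.63889, so fraction remaining f = (1/2)^(23/36) ≈ 0.6422.
Single-dose peak C₀ = D/Vd = 823/95 ≈ 8.663 mg/L.
Steady-state trough Cmin,ss = C₀·f/(1−f) ≈ 8.663 × 0.6422/0.3578 ≈ 15.549 mg/L.
Trough 15.5 mg/L vs MEC 24 mg/L: subtherapeutic.

15.5 mg/L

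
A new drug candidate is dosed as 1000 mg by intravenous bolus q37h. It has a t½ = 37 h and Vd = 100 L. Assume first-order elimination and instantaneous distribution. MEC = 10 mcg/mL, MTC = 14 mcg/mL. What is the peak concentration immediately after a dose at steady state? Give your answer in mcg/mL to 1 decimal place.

τ = 37 h = 1 half-life, so f = (1/2)^1 = 0.5.
Accumulation ratio R = 1/(1 − f) = 1/0.5 = 2/1.
Single-dose peak C₀ = D/Vd = 1000/100 = 10 mcg/mL.
Steady-state peak Cmax,ss = C₀·R = 10 × 2/1 ≈ 20.000 mcg/mL.
Peak 20.0 mcg/mL vs MTC 14 mcg/mL: exceeds toxic threshold.

20.0 mcg/mL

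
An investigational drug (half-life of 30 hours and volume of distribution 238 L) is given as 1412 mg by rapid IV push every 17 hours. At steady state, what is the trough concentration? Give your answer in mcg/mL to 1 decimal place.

τ/t½ = 17/30 ≈ 0.56667, so fraction remaining f = (1/2)^(17/30) ≈ 0.6752.
Accumulation ratio R = 1/(1 − f) ≈ 1/0.3248 ≈ 3.0788.
Single-dose peak C₀ = D/Vd = 1412/238 ≈ 5.933 mcg/mL.
Steady-state peak Cmax,ss = C₀·R ≈ 5.933 × 3.0788 ≈ 18.267 mcg/mL.
Steady-state trough Cmin,ss = Cmax,ss·f ≈ 18.267 × 0.6752 ≈ 12.334 mcg/mL.

12.3 mcg/mL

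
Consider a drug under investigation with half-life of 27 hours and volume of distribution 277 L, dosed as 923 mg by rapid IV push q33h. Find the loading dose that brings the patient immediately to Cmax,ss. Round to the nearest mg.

1615 mg

f = (1/2)^(33/27) ≈ 0.428622; accumulation ratio R = 1/(1−f) ≈ 1.75015.
Loading dose to hit Cmax,ss on first dose: D_load = D_maint·R ≈ 923 × 1.75015 ≈ 1615.39 mg.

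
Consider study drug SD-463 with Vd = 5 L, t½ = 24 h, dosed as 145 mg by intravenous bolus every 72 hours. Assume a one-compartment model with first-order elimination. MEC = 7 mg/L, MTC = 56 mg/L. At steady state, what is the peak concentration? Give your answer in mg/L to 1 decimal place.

The dosing interval is 3 half-lives, so f = 2^(−3) = 0.125.
At steady state, R = 1/(1 − 0.125) = 8/7.
Single-dose peak C₀ = D/Vd = 145/5 = 29 mg/L.
Steady-state peak Cmax,ss = C₀·R = 29 × 8/7 ≈ 33.143 mg/L.
Peak 33.1 mg/L vs MTC 56 mg/L: below toxic threshold.

33.1 mg/L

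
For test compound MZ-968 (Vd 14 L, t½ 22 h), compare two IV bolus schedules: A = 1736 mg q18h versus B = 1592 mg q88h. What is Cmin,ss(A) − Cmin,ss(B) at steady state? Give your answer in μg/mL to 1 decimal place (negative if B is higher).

Regimen A: f = (1/2)^(18/22) ≈ 0.5672; Cmin,ss = (1736/14)·f/(1−f) ≈ 162.506 μg/mL.
Regimen B: f = (1/2)^(88/22) ≈ 0.0625; Cmin,ss = (1592/14)·f/(1−f) ≈ 7.581 μg/mL.
Difference ≈ 162.506 − 7.581 ≈ 154.925 μg/mL.

154.9 μg/mL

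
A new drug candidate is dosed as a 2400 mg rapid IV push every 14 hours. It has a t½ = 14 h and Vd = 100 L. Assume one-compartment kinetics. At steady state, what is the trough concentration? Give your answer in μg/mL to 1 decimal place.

24.0 μg/mL

The dosing interval is 1 half-life, so f = 2^(−1) = 0.5.
At steady state, R = 1/(1 − 0.5) = 2/1.
Single-dose peak C₀ = D/Vd = 2400/100 = 24 μg/mL.
Steady-state peak Cmax,ss = C₀·R = 24 × 2/1 ≈ 48.000 μg/mL.
Steady-state trough Cmin,ss = Cmax,ss·f ≈ 48.000 × 0.5 ≈ 24.000 μg/mL.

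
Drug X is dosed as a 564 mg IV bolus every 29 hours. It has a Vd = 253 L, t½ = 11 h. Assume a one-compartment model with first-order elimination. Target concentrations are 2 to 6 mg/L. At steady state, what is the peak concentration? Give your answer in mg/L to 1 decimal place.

k = ln2/t½ = ln2/11 ≈ 0.063013 h⁻¹; fraction remaining f = e^(−kτ) = e^(−0.063013×29) ≈ 0.1608.
At steady state, accumulation factor R = 1/(1 − e^(−kτ)) ≈ 1.1916.
Each bolus raises the concentration by D/Vd = 564/253 ≈ 2.229 mg/L.
Steady-state peak Cmax,ss = C₀·R ≈ 2.229 × 1.1916 ≈ 2.656 mg/L.
Peak 2.7 mg/L vs MTC 6 mg/L: below toxic threshold.

2.7 mg/L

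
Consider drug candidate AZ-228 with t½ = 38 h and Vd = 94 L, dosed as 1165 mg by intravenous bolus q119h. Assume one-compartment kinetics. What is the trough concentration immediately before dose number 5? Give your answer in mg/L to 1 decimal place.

1.6 mg/L

f = (1/2)^(τ/t½) = (1/2)^(119/38) ≈ 0.1141.
C₀ = D/Vd = 1165/94 ≈ 12.394 mg/L.
Before the 5th dose, 4 doses have been given. Superposition: Cmin = C₀·(f + f² + … + f^4).
≈ 12.394 × (0.1141 + 0.0130 + 0.0015 + 0.0002) ≈ 12.394 × 0.1288 ≈ 1.596 mg/L.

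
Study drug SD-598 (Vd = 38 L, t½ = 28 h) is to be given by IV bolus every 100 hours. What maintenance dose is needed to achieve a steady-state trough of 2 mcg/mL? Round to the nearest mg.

τ/t½ = 100/28 ≈ 3.5714, so f = (1/2)^(100/28) ≈ 0.084119.
Cmin,ss = (D/Vd)·f/(1−f), so D = Cmin,ss·Vd·(1−f)/f.
D = 2 × 38 × (1−f)/f ≈ 2 × 38 × 10.88792 ≈ 827.48 mg.

827 mg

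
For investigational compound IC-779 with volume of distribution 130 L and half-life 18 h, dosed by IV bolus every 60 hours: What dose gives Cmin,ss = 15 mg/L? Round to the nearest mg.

τ/t½ = 60/18 ≈ 3.3333, so f = (1/2)^(60/18) ≈ 0.099213.
Cmin,ss = (D/Vd)·f/(1−f), so D = Cmin,ss·Vd·(1−f)/f.
D = 15 × 130 × (1−f)/f ≈ 15 × 130 × 9.07932 ≈ 17704.67 mg.

17705 mg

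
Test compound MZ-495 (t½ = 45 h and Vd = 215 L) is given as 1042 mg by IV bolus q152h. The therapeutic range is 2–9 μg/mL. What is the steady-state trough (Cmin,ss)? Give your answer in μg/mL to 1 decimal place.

τ/t½ = 152/45 ≈ 3.3778, so fraction remaining f = (1/2)^(152/45) ≈ 0.0962.
Each bolus raises the concentration by D/Vd = 1042/215 ≈ 4.847 μg/mL.
Steady-state trough Cmin,ss = C₀·f/(1−f) ≈ 4.847 × 0.0962/0.9038 ≈ 0.516 μg/mL.
Trough 0.5 μg/mL vs MEC 2 μg/mL: subtherapeutic.

0.5 μg/mL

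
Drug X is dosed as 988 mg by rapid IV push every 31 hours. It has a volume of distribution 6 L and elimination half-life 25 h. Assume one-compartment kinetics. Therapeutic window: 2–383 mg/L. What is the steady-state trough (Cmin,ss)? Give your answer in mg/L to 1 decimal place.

120.9 mg/L

Over one 31-h interval, 31/25 ≈ 1.24 half-lives elapse, leaving f ≈ 0.4234 of each dose.
At steady state, accumulation factor R = 1/(1 − e^(−kτ)) ≈ 1.7343.
Single-dose peak C₀ = D/Vd = 988/6 ≈ 164.667 mg/L.
Steady-state peak Cmax,ss = C₀·R ≈ 164.667 × 1.7343 ≈ 285.582 mg/L.
One interval later, Cmin,ss = Cmax,ss·e^(−kτ) ≈ 285.582 × 0.4234 ≈ 120.915 mg/L.
Trough 120.9 mg/L vs MEC 2 mg/L: adequate.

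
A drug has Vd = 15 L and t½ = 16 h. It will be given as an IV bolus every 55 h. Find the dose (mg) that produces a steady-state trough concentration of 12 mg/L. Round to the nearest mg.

τ/t½ = 55/16 ≈ 3.4375, so f = (1/2)^(55/16) ≈ 0.092302.
Cmin,ss = (D/Vd)·f/(1−f), so D = Cmin,ss·Vd·(1−f)/f.
D = 12 × 15 × (1−f)/f ≈ 12 × 15 × 9.83400 ≈ 1770.12 mg.

1770 mg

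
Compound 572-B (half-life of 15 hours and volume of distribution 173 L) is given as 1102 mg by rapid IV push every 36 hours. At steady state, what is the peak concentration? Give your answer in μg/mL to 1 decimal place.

7.9 μg/mL

τ/t½ = 36/15 ≈ 2.4, so fraction remaining f = (1/2)^(36/15) ≈ 0.1895.
Accumulation ratio R = 1/(1 − f) ≈ 1/0.8105 ≈ 1.2338.
Single-dose peak C₀ = D/Vd = 1102/173 ≈ 6.370 μg/mL.
Steady-state peak Cmax,ss = C₀·R ≈ 6.370 × 1.2338 ≈ 7.859 μg/mL.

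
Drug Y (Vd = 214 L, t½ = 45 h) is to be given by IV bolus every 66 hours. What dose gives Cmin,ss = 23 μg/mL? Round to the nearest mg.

8682 mg

τ/t½ = 66/45 ≈ 1.4667, so f = (1/2)^(66/45) ≈ 0.361817.
Cmin,ss = (D/Vd)·f/(1−f), so D = Cmin,ss·Vd·(1−f)/f.
D = 23 × 214 × (1−f)/f ≈ 23 × 214 × 1.76383 ≈ 8681.57 mg.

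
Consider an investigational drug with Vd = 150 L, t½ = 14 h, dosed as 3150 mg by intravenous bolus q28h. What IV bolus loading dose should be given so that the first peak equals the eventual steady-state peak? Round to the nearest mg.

4200 mg

f = (1/2)^(28/14) ≈ 0.250000; accumulation ratio R = 1/(1−f) ≈ 1.33333.
Loading dose to hit Cmax,ss on first dose: D_load = D_maint·R ≈ 3150 × 1.33333 ≈ 4199.99 mg.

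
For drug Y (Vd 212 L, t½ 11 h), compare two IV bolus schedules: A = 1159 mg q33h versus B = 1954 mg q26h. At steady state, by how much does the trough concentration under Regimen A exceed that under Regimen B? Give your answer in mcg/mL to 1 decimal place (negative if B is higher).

Regimen A: f = (1/2)^(33/11) ≈ 0.1250; Cmin,ss = (1159/212)·f/(1−f) ≈ 0.781 mcg/mL.
Regimen B: f = (1/2)^(26/11) ≈ 0.1943; Cmin,ss = (1954/212)·f/(1−f) ≈ 2.223 mcg/mL.
Difference ≈ 0.781 − 2.223 ≈ -1.442 mcg/mL.

-1.4 mcg/mL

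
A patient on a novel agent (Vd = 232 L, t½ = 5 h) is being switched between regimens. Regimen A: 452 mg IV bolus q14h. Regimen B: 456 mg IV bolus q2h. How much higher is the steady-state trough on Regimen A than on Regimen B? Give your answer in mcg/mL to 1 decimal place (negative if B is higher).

-5.8 mcg/mL

Regimen A: f = (1/2)^(14/5) ≈ 0.1436; Cmin,ss = (452/232)·f/(1−f) ≈ 0.327 mcg/mL.
Regimen B: f = (1/2)^(2/5) ≈ 0.7579; Cmin,ss = (456/232)·f/(1−f) ≈ 6.153 mcg/mL.
Difference ≈ 0.327 − 6.153 ≈ -5.826 mcg/mL.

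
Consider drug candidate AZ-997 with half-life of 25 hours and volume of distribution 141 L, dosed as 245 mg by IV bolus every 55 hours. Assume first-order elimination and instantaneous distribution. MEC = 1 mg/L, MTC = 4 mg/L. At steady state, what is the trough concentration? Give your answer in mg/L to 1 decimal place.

τ/t½ = 55/25 ≈ 2.2, so fraction remaining f = (1/2)^(55/25) ≈ 0.2176.
At steady state, accumulation factor R = 1/(1 − e^(−kτ)) ≈ 1.2781.
Each bolus raises the concentration by D/Vd = 245/141 ≈ 1.738 mg/L.
Cmax,ss = C₀/(1 − f) ≈ 1.738/0.7824 ≈ 2.221 mg/L.
One interval later, Cmin,ss = Cmax,ss·e^(−kτ) ≈ 2.221 × 0.2176 ≈ 0.483 mg/L.
Trough 0.5 mg/L vs MEC 1 mg/L: subtherapeutic.

0.5 mg/L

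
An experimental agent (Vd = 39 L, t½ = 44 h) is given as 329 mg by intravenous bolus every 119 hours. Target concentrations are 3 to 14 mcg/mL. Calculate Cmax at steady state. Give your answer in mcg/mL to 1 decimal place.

10.0 mcg/mL

Over one 119-h interval, 119/44 ≈ 2.7045 half-lives elapse, leaving f ≈ 0.1534 of each dose.
Accumulation ratio R = 1/(1 − f) ≈ 1/0.8466 ≈ 1.1812.
Each bolus raises the concentration by D/Vd = 329/39 ≈ 8.436 mcg/mL.
Cmax,ss = C₀/(1 − f) ≈ 8.436/0.8466 ≈ 9.965 mcg/mL.
Peak 10.0 mcg/mL vs MTC 14 mcg/mL: below toxic threshold.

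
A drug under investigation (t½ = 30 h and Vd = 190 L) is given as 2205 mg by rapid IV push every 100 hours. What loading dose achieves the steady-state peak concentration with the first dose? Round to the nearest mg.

2448 mg

f = (1/2)^(100/30) ≈ 0.099213; accumulation ratio R = 1/(1−f) ≈ 1.11014.
Loading dose to hit Cmax,ss on first dose: D_load = D_maint·R ≈ 2205 × 1.11014 ≈ 2447.86 mg.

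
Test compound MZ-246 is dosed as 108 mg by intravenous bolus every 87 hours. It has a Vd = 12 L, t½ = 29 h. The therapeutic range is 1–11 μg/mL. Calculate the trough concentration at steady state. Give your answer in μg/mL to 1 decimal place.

1.3 μg/mL

τ = 87 h = 3 half-lives, so f = (1/2)^3 = 0.125.
Accumulation ratio R = 1/(1 − f) = 1/0.875 = 8/7.
Single-dose peak C₀ = D/Vd = 108/12 = 9 μg/mL.
Steady-state peak Cmax,ss = C₀·R = 9 × 8/7 ≈ 10.286 μg/mL.
Steady-state trough Cmin,ss = Cmax,ss·f ≈ 10.286 × 0.125 ≈ 1.286 μg/mL.
Trough 1.3 μg/mL vs MEC 1 μg/mL: adequate.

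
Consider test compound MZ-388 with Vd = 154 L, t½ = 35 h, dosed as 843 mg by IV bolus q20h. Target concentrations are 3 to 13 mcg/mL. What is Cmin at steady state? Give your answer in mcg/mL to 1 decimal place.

k = ln2/t½ = ln2/35 ≈ 0.019804 h⁻¹; fraction remaining f = e^(−kτ) = e^(−0.019804×20) ≈ 0.6730.
Each bolus raises the concentration by D/Vd = 843/154 ≈ 5.474 mcg/mL.
Steady-state trough Cmin,ss = C₀·f/(1−f) ≈ 5.474 × 0.6730/0.3270 ≈ 11.266 mcg/mL.
Trough 11.3 mcg/mL vs MEC 3 mcg/mL: adequate.

11.3 mcg/mL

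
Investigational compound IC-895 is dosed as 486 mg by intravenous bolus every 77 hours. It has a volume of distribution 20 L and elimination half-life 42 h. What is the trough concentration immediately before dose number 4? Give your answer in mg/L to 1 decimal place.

f = (1/2)^(τ/t½) = (1/2)^(77/42) ≈ 0.2806.
C₀ = D/Vd = 486/20 ≈ 24.300 mg/L.
Before the 4th dose, 3 doses have been given. Superposition: Cmin = C₀·(f + f² + … + f^3).
≈ 24.300 × (0.2806 + 0.0787 + 0.0221) ≈ 24.300 × 0.3814 ≈ 9.268 mg/L.

9.3 mg/L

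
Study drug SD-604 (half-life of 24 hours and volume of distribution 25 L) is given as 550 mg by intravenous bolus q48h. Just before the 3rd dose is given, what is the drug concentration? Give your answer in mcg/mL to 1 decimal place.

f = (1/2)^(τ/t½) = (1/2)^(48/24) ≈ 0.2500.
C₀ = D/Vd = 550/25 ≈ 22.000 mcg/mL.
Before the 3rd dose, 2 doses have been given. Superposition: Cmin = C₀·(f + f²).
≈ 22.000 × (0.2500 + 0.0625) ≈ 22.000 × 0.3125 ≈ 6.875 mcg/mL.

6.9 mcg/mL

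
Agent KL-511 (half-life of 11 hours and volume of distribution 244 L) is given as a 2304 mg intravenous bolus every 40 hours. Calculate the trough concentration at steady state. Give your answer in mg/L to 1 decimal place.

τ/t½ = 40/11 ≈ 3.6364, so fraction remaining f = (1/2)^(40/11) ≈ 0.0804.
Each bolus raises the concentration by D/Vd = 2304/244 ≈ 9.443 mg/L.
Steady-state trough Cmin,ss = C₀·f/(1−f) ≈ 9.443 × 0.0804/0.9196 ≈ 0.826 mg/L.

0.8 mg/L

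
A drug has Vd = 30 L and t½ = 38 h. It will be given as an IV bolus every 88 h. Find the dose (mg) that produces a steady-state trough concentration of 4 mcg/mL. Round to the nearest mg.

τ/t½ = 88/38 ≈ 2.3158, so f = (1/2)^(88/38) ≈ 0.200853.
Cmin,ss = (D/Vd)·f/(1−f), so D = Cmin,ss·Vd·(1−f)/f.
D = 4 × 30 × (1−f)/f ≈ 4 × 30 × 3.97877 ≈ 477.45 mg.

477 mg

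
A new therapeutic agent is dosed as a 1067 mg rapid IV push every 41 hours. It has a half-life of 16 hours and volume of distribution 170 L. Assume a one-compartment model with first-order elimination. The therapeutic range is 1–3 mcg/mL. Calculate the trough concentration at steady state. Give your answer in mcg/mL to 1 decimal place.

k = ln2/t½ = ln2/16 ≈ 0.043322 h⁻¹; fraction remaining f = e^(−kτ) = e^(−0.043322×41) ≈ 0.1693.
Single-dose peak C₀ = D/Vd = 1067/170 ≈ 6.276 mcg/mL.
Steady-state trough Cmin,ss = C₀·f/(1−f) ≈ 6.276 × 0.1693/0.8307 ≈ 1.279 mcg/mL.
Trough 1.3 mcg/mL vs MEC 1 mcg/mL: adequate.

1.3 mcg/mL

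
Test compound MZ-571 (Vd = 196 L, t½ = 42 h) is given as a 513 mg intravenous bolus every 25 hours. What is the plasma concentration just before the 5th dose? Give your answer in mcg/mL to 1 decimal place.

4.1 mcg/mL

f = (1/2)^(τ/t½) = (1/2)^(25/42) ≈ 0.6619.
C₀ = D/Vd = 513/196 ≈ 2.617 mcg/mL.
Before the 5th dose, 4 doses have been given. Superposition: Cmin = C₀·(f + f² + … + f^4).
≈ 2.617 × (0.6619 + 0.4381 + 0.2900 + 0.1919) ≈ 2.617 × 1.5819 ≈ 4.140 mcg/mL.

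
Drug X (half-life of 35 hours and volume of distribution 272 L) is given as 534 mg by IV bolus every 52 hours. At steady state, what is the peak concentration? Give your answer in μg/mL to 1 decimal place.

3.1 μg/mL

τ/t½ = 52/35 ≈ 1.4857, so fraction remaining f = (1/2)^(52/35) ≈ 0.3571.
At steady state, accumulation factor R = 1/(1 − e^(−kτ)) ≈ 1.5555.
Each bolus raises the concentration by D/Vd = 534/272 ≈ 1.963 μg/mL.
Cmax,ss = C₀/(1 − f) ≈ 1.963/0.6429 ≈ 3.053 μg/mL.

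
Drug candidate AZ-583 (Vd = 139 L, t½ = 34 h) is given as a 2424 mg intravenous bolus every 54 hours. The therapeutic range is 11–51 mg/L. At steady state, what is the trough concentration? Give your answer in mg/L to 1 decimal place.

k = ln2/t½ = ln2/34 ≈ 0.020387 h⁻¹; fraction remaining f = e^(−kτ) = e^(−0.020387×54) ≈ 0.3326.
Accumulation ratio R = 1/(1 − f) ≈ 1/0.6674 ≈ 1.4984.
Each bolus raises the concentration by D/Vd = 2424/139 ≈ 17.439 mg/L.
Cmax,ss = C₀/(1 − f) ≈ 17.439/0.6674 ≈ 26.130 mg/L.
One interval later, Cmin,ss = Cmax,ss·e^(−kτ) ≈ 26.130 × 0.3326 ≈ 8.691 mg/L.
Trough 8.7 mg/L vs MEC 11 mg/L: subtherapeutic.

8.7 mg/L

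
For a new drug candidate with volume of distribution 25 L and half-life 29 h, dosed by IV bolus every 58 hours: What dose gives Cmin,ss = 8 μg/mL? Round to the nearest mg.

τ/t½ = 58/29 ≈ 2, so f = (1/2)^(58/29) ≈ 0.250000.
Cmin,ss = (D/Vd)·f/(1−f), so D = Cmin,ss·Vd·(1−f)/f.
D = 8 × 25 × (1−f)/f ≈ 8 × 25 × 3.00000 ≈ 600.00 mg.

600 mg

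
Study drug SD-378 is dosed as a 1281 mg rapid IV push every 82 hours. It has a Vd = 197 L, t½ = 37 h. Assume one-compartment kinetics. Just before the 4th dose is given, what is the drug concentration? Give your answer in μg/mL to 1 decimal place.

1.8 μg/mL

f = (1/2)^(τ/t½) = (1/2)^(82/37) ≈ 0.2152.
C₀ = D/Vd = 1281/197 ≈ 6.503 μg/mL.
Before the 4th dose, 3 doses have been given. Superposition: Cmin = C₀·(f + f² + … + f^3).
≈ 6.503 × (0.2152 + 0.0463 + 0.0100) ≈ 6.503 × 0.2715 ≈ 1.766 μg/mL.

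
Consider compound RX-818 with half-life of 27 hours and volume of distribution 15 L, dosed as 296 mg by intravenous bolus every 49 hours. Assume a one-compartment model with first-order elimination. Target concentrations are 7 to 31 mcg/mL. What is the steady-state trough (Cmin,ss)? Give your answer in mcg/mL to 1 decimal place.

7.8 mcg/mL

τ/t½ = 49/27 ≈ 1.8148, so fraction remaining f = (1/2)^(49/27) ≈ 0.2842.
Single-dose peak C₀ = D/Vd = 296/15 ≈ 19.733 mcg/mL.
Steady-state trough Cmin,ss = C₀·f/(1−f) ≈ 19.733 × 0.2842/0.7158 ≈ 7.835 mcg/mL.
Trough 7.8 mcg/mL vs MEC 7 mcg/mL: adequate.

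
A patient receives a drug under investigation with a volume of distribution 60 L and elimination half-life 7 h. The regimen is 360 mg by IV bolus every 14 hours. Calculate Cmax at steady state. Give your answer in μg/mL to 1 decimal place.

τ = 14 h = 2 half-lives, so f = (1/2)^2 = 0.25.
At steady state, R = 1/(1 − 0.25) = 4/3.
Single-dose peak C₀ = D/Vd = 360/60 = 6 μg/mL.
Steady-state peak Cmax,ss = C₀·R = 6 × 4/3 ≈ 8.000 μg/mL.

8.0 μg/mL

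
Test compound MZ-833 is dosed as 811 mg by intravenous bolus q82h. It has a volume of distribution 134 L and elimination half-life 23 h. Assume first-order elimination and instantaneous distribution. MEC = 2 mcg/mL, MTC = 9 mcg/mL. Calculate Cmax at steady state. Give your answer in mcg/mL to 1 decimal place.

Over one 82-h interval, 82/23 ≈ 3.5652 half-lives elapse, leaving f ≈ 0.0845 of each dose.
At steady state, accumulation factor R = 1/(1 − e^(−kτ)) ≈ 1.0923.
Single-dose peak C₀ = D/Vd = 811/134 ≈ 6.052 mcg/mL.
Cmax,ss = C₀/(1 − f) ≈ 6.052/0.9155 ≈ 6.611 mcg/mL.
Peak 6.6 mcg/mL vs MTC 9 mcg/mL: below toxic threshold.

6.6 mcg/mL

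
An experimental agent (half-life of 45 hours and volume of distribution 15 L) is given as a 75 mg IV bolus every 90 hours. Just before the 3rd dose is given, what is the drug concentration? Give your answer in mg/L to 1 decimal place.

1.6 mg/L

f = (1/2)^(τ/t½) = (1/2)^(90/45) ≈ 0.2500.
C₀ = D/Vd = 75/15 ≈ 5.000 mg/L.
Before the 3rd dose, 2 doses have been given. Superposition: Cmin = C₀·(f + f²).
≈ 5.000 × (0.2500 + 0.0625) ≈ 5.000 × 0.3125 ≈ 1.562 mg/L.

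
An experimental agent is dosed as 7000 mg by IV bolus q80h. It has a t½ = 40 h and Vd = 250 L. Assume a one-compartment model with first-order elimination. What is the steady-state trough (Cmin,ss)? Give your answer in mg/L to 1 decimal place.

9.3 mg/L

τ = 80 h = 2 half-lives, so f = (1/2)^2 = 0.25.
Accumulation ratio R = 1/(1 − f) = 1/0.75 = 4/3.
Single-dose peak C₀ = D/Vd = 7000/250 = 28 mg/L.
Steady-state peak Cmax,ss = C₀·R = 28 × 4/3 ≈ 37.333 mg/L.
Steady-state trough Cmin,ss = Cmax,ss·f ≈ 37.333 × 0.25 ≈ 9.333 mg/L.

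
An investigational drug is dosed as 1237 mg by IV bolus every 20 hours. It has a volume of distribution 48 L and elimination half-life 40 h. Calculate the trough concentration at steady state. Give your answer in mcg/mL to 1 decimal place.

k = ln2/t½ = ln2/40 ≈ 0.017329 h⁻¹; fraction remaining f = e^(−kτ) = e^(−0.017329×20) ≈ 0.7071.
Accumulation ratio R = 1/(1 − f) ≈ 1/0.2929 ≈ 3.4141.
Each bolus raises the concentration by D/Vd = 1237/48 ≈ 25.771 mcg/mL.
Cmax,ss = C₀/(1 − f) ≈ 25.771/0.2929 ≈ 87.986 mcg/mL.
One interval later, Cmin,ss = Cmax,ss·e^(−kτ) ≈ 87.986 × 0.7071 ≈ 62.215 mcg/mL.

62.2 mcg/mL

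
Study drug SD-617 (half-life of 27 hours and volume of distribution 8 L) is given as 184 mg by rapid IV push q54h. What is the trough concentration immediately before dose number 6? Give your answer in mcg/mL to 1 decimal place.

f = (1/2)^(τ/t½) = (1/2)^(54/27) ≈ 0.2500.
C₀ = D/Vd = 184/8 ≈ 23.000 mcg/mL.
Before the 6th dose, 5 doses have been given. Superposition: Cmin = C₀·(f + f² + … + f^5).
≈ 23.000 × (0.2500 + 0.0625 + 0.0156 + 0.0039 + 0.0010) ≈ 23.000 × 0.3330 ≈ 7.659 mcg/mL.

7.7 mcg/mL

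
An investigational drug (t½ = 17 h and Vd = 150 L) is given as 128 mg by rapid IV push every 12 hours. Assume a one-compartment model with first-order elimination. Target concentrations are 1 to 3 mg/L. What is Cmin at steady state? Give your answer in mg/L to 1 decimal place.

k = ln2/t½ = ln2/17 ≈ 0.040773 h⁻¹; fraction remaining f = e^(−kτ) = e^(−0.040773×12) ≈ 0.6131.
Single-dose peak C₀ = D/Vd = 128/150 ≈ 0.853 mg/L.
Steady-state trough Cmin,ss = C₀·f/(1−f) ≈ 0.853 × 0.6131/0.3869 ≈ 1.352 mg/L.
Trough 1.4 mg/L vs MEC 1 mg/L: adequate.

1.4 mg/L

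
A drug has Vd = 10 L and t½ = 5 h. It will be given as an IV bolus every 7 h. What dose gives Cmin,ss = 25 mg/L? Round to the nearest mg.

410 mg

τ/t½ = 7/5 ≈ 1.4, so f = (1/2)^(7/5) ≈ 0.378929.
Cmin,ss = (D/Vd)·f/(1−f), so D = Cmin,ss·Vd·(1−f)/f.
D = 25 × 10 × (1−f)/f ≈ 25 × 10 × 1.63902 ≈ 409.75 mg.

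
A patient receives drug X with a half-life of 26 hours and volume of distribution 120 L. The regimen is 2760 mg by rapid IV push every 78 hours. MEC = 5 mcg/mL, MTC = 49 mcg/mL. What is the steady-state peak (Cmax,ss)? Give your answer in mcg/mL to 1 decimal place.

26.3 mcg/mL

The dosing interval is 3 half-lives, so f = 2^(−3) = 0.125.
At steady state, R = 1/(1 − 0.125) = 8/7.
Single-dose peak C₀ = D/Vd = 2760/120 = 23 mcg/mL.
Steady-state peak Cmax,ss = C₀·R = 23 × 8/7 ≈ 26.286 mcg/mL.
Peak 26.3 mcg/mL vs MTC 49 mcg/mL: below toxic threshold.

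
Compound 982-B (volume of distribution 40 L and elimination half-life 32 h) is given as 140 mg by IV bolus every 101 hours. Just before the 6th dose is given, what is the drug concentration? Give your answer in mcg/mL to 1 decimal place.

f = (1/2)^(τ/t½) = (1/2)^(101/32) ≈ 0.1122.
C₀ = D/Vd = 140/40 ≈ 3.500 mcg/mL.
Before the 6th dose, 5 doses have been given. Superposition: Cmin = C₀·(f + f² + … + f^5).
≈ 3.500 × (0.1122 + 0.0126 + 0.0014 + 0.0002 + 0.0000) ≈ 3.500 × 0.1264 ≈ 0.442 mcg/mL.

0.4 mcg/mL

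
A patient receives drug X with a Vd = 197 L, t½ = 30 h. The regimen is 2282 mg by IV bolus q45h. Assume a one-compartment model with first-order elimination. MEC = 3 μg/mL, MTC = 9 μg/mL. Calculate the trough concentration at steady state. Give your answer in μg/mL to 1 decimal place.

Over one 45-h interval, 45/30 ≈ 1.5 half-lives elapse, leaving f ≈ 0.3536 of each dose.
Accumulation ratio R = 1/(1 − f) ≈ 1/0.6464 ≈ 1.5470.
Each bolus raises the concentration by D/Vd = 2282/197 ≈ 11.584 μg/mL.
Steady-state peak Cmax,ss = C₀·R ≈ 11.584 × 1.5470 ≈ 17.920 μg/mL.
One interval later, Cmin,ss = Cmax,ss·e^(−kτ) ≈ 17.920 × 0.3536 ≈ 6.337 μg/mL.
Trough 6.3 μg/mL vs MEC 3 μg/mL: adequate.

6.3 μg/mL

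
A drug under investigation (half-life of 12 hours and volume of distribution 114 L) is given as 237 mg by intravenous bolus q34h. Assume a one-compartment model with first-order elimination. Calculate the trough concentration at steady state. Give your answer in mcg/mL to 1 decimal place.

Over one 34-h interval, 34/12 ≈ 2.8333 half-lives elapse, leaving f ≈ 0.1403 of each dose.
Single-dose peak C₀ = D/Vd = 237/114 ≈ 2.079 mcg/mL.
Steady-state trough Cmin,ss = C₀·f/(1−f) ≈ 2.079 × 0.1403/0.8597 ≈ 0.339 mcg/mL.

0.3 mcg/mL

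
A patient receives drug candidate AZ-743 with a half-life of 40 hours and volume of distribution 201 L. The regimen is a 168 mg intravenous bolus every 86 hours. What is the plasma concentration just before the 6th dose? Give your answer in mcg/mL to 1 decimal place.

f = (1/2)^(τ/t½) = (1/2)^(86/40) ≈ 0.2253.
C₀ = D/Vd = 168/201 ≈ 0.836 mcg/mL.
Before the 6th dose, 5 doses have been given. Superposition: Cmin = C₀·(f + f² + … + f^5).
≈ 0.836 × (0.2253 + 0.0508 + 0.0114 + 0.0026 + 0.0006) ≈ 0.836 × 0.2907 ≈ 0.243 mcg/mL.

0.2 mcg/mL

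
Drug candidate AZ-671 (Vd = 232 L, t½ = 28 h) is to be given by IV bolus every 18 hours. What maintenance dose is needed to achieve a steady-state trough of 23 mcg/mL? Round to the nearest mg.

2996 mg

τ/t½ = 18/28 ≈ 0.64286, so f = (1/2)^(18/28) ≈ 0.640443.
Cmin,ss = (D/Vd)·f/(1−f), so D = Cmin,ss·Vd·(1−f)/f.
D = 23 × 232 × (1−f)/f ≈ 23 × 232 × 0.56142 ≈ 2995.74 mg.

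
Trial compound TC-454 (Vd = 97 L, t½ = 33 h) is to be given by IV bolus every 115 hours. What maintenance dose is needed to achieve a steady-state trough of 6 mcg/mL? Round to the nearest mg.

τ/t½ = 115/33 ≈ 3.4848, so f = (1/2)^(115/33) ≈ 0.089322.
Cmin,ss = (D/Vd)·f/(1−f), so D = Cmin,ss·Vd·(1−f)/f.
D = 6 × 97 × (1−f)/f ≈ 6 × 97 × 10.19545 ≈ 5933.75 mg.

5934 mg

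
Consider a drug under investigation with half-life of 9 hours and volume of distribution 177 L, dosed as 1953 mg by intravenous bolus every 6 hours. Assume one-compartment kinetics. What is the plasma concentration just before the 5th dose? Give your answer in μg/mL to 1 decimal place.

f = (1/2)^(τ/t½) = (1/2)^(6/9) ≈ 0.6300.
C₀ = D/Vd = 1953/177 ≈ 11.034 μg/mL.
Before the 5th dose, 4 doses have been given. Superposition: Cmin = C₀·(f + f² + … + f^4).
≈ 11.034 × (0.6300 + 0.3969 + 0.2500 + 0.1575) ≈ 11.034 × 1.4344 ≈ 15.827 μg/mL.

15.8 μg/mL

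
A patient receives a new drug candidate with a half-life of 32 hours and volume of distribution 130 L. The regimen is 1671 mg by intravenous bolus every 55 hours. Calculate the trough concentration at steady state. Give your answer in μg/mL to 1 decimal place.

5.6 μg/mL

τ/t½ = 55/32 ≈ 1.7188, so fraction remaining f = (1/2)^(55/32) ≈ 0.3038.
Each bolus raises the concentration by D/Vd = 1671/130 ≈ 12.854 μg/mL.
Steady-state trough Cmin,ss = C₀·f/(1−f) ≈ 12.854 × 0.3038/0.6962 ≈ 5.609 μg/mL.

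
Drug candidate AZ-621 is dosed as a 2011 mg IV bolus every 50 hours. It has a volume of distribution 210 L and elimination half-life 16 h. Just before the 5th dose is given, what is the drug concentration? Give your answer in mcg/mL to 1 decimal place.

f = (1/2)^(τ/t½) = (1/2)^(50/16) ≈ 0.1146.
C₀ = D/Vd = 2011/210 ≈ 9.576 mcg/mL.
Before the 5th dose, 4 doses have been given. Superposition: Cmin = C₀·(f + f² + … + f^4).
≈ 9.576 × (0.1146 + 0.0131 + 0.0015 + 0.0002) ≈ 9.576 × 0.1294 ≈ 1.239 mcg/mL.

1.2 mcg/mL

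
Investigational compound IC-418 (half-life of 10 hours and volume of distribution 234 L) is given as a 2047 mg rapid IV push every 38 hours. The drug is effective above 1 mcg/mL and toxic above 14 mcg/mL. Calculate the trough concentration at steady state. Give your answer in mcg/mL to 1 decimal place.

τ/t½ = 38/10 ≈ 3.8, so fraction remaining f = (1/2)^(38/10) ≈ 0.0718.
Accumulation ratio R = 1/(1 − f) ≈ 1/0.9282 ≈ 1.0774.
Single-dose peak C₀ = D/Vd = 2047/234 ≈ 8.748 mcg/mL.
Cmax,ss = C₀/(1 − f) ≈ 8.748/0.9282 ≈ 9.425 mcg/mL.
Steady-state trough Cmin,ss = Cmax,ss·f ≈ 9.425 × 0.0718 ≈ 0.677 mcg/mL.
Trough 0.7 mcg/mL vs MEC 1 mcg/mL: subtherapeutic.

0.7 mcg/mL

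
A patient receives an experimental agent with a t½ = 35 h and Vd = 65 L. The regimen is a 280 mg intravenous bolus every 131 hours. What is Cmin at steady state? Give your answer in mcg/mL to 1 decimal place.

0.3 mcg/mL

τ/t½ = 131/35 ≈ 3.7429, so fraction remaining f = (1/2)^(131/35) ≈ 0.0747.
Each bolus raises the concentration by D/Vd = 280/65 ≈ 4.308 mcg/mL.
Steady-state trough Cmin,ss = C₀·f/(1−f) ≈ 4.308 × 0.0747/0.9253 ≈ 0.348 mcg/mL.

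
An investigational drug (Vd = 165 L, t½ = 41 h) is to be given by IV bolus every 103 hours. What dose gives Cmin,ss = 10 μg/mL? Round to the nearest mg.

7763 mg

τ/t½ = 103/41 ≈ 2.5122, so f = (1/2)^(103/41) ≈ 0.175289.
Cmin,ss = (D/Vd)·f/(1−f), so D = Cmin,ss·Vd·(1−f)/f.
D = 10 × 165 × (1−f)/f ≈ 10 × 165 × 4.70486 ≈ 7763.02 mg.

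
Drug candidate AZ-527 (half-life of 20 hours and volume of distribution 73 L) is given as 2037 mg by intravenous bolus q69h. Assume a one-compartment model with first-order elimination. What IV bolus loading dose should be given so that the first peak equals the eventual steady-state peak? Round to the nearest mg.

2242 mg

f = (1/2)^(69/20) ≈ 0.091505; accumulation ratio R = 1/(1−f) ≈ 1.10072.
Loading dose to hit Cmax,ss on first dose: D_load = D_maint·R ≈ 2037 × 1.10072 ≈ 2242.17 mg.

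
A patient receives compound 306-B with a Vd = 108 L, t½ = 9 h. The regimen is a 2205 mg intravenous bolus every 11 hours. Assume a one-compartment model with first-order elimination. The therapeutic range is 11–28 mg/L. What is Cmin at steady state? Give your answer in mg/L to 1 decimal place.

k = ln2/t½ = ln2/9 ≈ 0.077016 h⁻¹; fraction remaining f = e^(−kτ) = e^(−0.077016×11) ≈ 0.4286.
At steady state, accumulation factor R = 1/(1 − e^(−kτ)) ≈ 1.7501.
Each bolus raises the concentration by D/Vd = 2205/108 ≈ 20.417 mg/L.
Cmax,ss = C₀/(1 − f) ≈ 20.417/0.5714 ≈ 35.732 mg/L.
One interval later, Cmin,ss = Cmax,ss·e^(−kτ) ≈ 35.732 × 0.4286 ≈ 15.315 mg/L.
Trough 15.3 mg/L vs MEC 11 mg/L: adequate.

15.3 mg/L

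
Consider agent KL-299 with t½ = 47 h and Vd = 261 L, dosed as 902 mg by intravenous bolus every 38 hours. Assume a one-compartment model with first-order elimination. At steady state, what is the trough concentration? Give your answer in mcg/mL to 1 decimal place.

4.6 mcg/mL

τ/t½ = 38/47 ≈ 0.80851, so fraction remaining f = (1/2)^(38/47) ≈ 0.5710.
Accumulation ratio R = 1/(1 − f) ≈ 1/0.4290 ≈ 2.3310.
Each bolus raises the concentration by D/Vd = 902/261 ≈ 3.456 mcg/mL.
Steady-state peak Cmax,ss = C₀·R ≈ 3.456 × 2.3310 ≈ 8.056 mcg/mL.
One interval later, Cmin,ss = Cmax,ss·e^(−kτ) ≈ 8.056 × 0.5710 ≈ 4.600 mcg/mL.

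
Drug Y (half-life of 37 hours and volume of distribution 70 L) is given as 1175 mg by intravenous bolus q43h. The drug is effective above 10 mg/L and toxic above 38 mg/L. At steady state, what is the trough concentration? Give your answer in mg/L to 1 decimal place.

Over one 43-h interval, 43/37 ≈ 1.1622 half-lives elapse, leaving f ≈ 0.4468 of each dose.
Accumulation ratio R = 1/(1 − f) ≈ 1/0.5532 ≈ 1.8077.
Each bolus raises the concentration by D/Vd = 1175/70 ≈ 16.786 mg/L.
Cmax,ss = C₀/(1 − f) ≈ 16.786/0.5532 ≈ 30.343 mg/L.
One interval later, Cmin,ss = Cmax,ss·e^(−kτ) ≈ 30.343 × 0.4468 ≈ 13.557 mg/L.
Trough 13.6 mg/L vs MEC 10 mg/L: adequate.

13.6 mg/L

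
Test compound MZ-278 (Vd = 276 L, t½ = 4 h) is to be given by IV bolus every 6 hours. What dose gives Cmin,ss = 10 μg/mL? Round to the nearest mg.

τ/t½ = 6/4 ≈ 1.5, so f = (1/2)^(6/4) ≈ 0.353553.
Cmin,ss = (D/Vd)·f/(1−f), so D = Cmin,ss·Vd·(1−f)/f.
D = 10 × 276 × (1−f)/f ≈ 10 × 276 × 1.82843 ≈ 5046.47 mg.

5046 mg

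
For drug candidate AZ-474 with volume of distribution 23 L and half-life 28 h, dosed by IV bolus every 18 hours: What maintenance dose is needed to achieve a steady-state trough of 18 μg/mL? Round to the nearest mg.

τ/t½ = 18/28 ≈ 0.64286, so f = (1/2)^(18/28) ≈ 0.640443.
Cmin,ss = (D/Vd)·f/(1−f), so D = Cmin,ss·Vd·(1−f)/f.
D = 18 × 23 × (1−f)/f ≈ 18 × 23 × 0.56142 ≈ 232.43 mg.

232 mg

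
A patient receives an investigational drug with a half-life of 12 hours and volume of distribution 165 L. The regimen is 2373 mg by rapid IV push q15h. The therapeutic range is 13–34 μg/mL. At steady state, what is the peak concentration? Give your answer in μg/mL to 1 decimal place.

Over one 15-h interval, 15/12 ≈ 1.25 half-lives elapse, leaving f ≈ 0.4204 of each dose.
Accumulation ratio R = 1/(1 − f) ≈ 1/0.5796 ≈ 1.7253.
Single-dose peak C₀ = D/Vd = 2373/165 ≈ 14.382 μg/mL.
Steady-state peak Cmax,ss = C₀·R ≈ 14.382 × 1.7253 ≈ 24.813 μg/mL.
Peak 24.8 μg/mL vs MTC 34 μg/mL: below toxic threshold.

24.8 μg/mL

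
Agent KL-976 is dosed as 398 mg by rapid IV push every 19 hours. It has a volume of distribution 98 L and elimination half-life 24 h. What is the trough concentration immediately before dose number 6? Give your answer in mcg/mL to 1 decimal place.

f = (1/2)^(τ/t½) = (1/2)^(19/24) ≈ 0.5777.
C₀ = D/Vd = 398/98 ≈ 4.061 mcg/mL.
Before the 6th dose, 5 doses have been given. Superposition: Cmin = C₀·(f + f² + … + f^5).
≈ 4.061 × (0.5777 + 0.3337 + 0.1928 + 0.1114 + 0.0643) ≈ 4.061 × 1.2799 ≈ 5.198 mcg/mL.

5.2 mcg/mL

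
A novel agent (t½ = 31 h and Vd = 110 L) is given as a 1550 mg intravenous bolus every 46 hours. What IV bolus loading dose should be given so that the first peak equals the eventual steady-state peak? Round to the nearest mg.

f = (1/2)^(46/31) ≈ 0.357528; accumulation ratio R = 1/(1−f) ≈ 1.55649.
Loading dose to hit Cmax,ss on first dose: D_load = D_maint·R ≈ 1550 × 1.55649 ≈ 2412.56 mg.

2413 mg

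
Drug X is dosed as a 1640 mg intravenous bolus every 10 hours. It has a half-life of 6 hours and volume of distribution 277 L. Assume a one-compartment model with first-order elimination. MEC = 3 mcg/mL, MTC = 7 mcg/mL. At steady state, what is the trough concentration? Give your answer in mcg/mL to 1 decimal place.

2.7 mcg/mL

τ/t½ = 10/6 ≈ 1.6667, so fraction remaining f = (1/2)^(10/6) ≈ 0.3150.
Accumulation ratio R = 1/(1 − f) ≈ 1/0.6850 ≈ 1.4599.
Single-dose peak C₀ = D/Vd = 1640/277 ≈ 5.921 mcg/mL.
Cmax,ss = C₀/(1 − f) ≈ 5.921/0.6850 ≈ 8.644 mcg/mL.
Steady-state trough Cmin,ss = Cmax,ss·f ≈ 8.644 × 0.3150 ≈ 2.723 mcg/mL.
Trough 2.7 mcg/mL vs MEC 3 mcg/mL: subtherapeutic.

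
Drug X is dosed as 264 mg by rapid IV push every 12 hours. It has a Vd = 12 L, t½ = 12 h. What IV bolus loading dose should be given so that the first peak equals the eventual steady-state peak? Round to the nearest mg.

528 mg

f = (1/2)^(12/12) ≈ 0.500000; accumulation ratio R = 1/(1−f) ≈ 2.00000.
Loading dose to hit Cmax,ss on first dose: D_load = D_maint·R ≈ 264 × 2.00000 ≈ 528.00 mg.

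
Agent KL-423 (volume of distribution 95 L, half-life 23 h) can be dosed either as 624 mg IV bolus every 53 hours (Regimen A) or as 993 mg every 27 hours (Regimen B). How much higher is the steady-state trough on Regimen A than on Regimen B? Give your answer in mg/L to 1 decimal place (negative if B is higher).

-6.7 mg/L

Regimen A: f = (1/2)^(53/23) ≈ 0.2025; Cmin,ss = (624/95)·f/(1−f) ≈ 1.668 mg/L.
Regimen B: f = (1/2)^(27/23) ≈ 0.4432; Cmin,ss = (993/95)·f/(1−f) ≈ 8.320 mg/L.
Difference ≈ 1.668 − 8.320 ≈ -6.652 mg/L.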